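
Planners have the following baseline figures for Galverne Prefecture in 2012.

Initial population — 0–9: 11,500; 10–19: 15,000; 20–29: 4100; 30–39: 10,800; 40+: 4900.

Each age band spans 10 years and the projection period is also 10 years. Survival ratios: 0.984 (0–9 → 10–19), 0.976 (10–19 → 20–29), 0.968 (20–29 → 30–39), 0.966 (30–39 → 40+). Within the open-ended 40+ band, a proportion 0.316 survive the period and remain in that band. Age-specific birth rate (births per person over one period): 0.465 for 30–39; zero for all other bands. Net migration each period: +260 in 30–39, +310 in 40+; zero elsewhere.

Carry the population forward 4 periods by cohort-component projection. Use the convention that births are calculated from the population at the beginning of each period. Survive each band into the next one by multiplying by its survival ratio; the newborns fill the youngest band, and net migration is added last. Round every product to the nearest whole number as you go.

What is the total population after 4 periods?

— Period 1 —
Births: 10800 * 0.465 = 5022
10–19: 11500 * 0.984 = 11316
20–29: 15000 * 0.976 = 14640
30–39: 4100 * 0.968 = 3969
40+: 10800 * 0.966 + 4900 * 0.316 = 10433 + 1548 = 11981
Net migration: 30–39 + 260 → 4229; 40+ + 310 → 12291
End of period: [5022, 11316, 14640, 4229, 12291]
— Period 2 —
Births: 4229 * 0.465 = 1966
10–19: 5022 * 0.984 = 4942
20–29: 11316 * 0.976 = 11044
30–39: 14640 * 0.968 = 14172
40+: 4229 * 0.966 + 12291 * 0.316 = 4085 + 3884 = 7969
Net migration: 30–39 + 260 → 14432; 40+ + 310 → 8279
End of period: [1966, 4942, 11044, 14432, 8279]
— Period 3 —
Births: 14432 * 0.465 = 6711
10–19: 1966 * 0.984 = 1935
20–29: 4942 * 0.976 = 4823
30–39: 11044 * 0.968 = 10691
40+: 14432 * 0.966 + 8279 * 0.316 = 13941 + 2616 = 16557
Net migration: 30–39 + 260 → 10951; 40+ + 310 → 16867
End of period: [6711, 1935, 4823, 10951, 16867]
— Period 4 —
Births: 10951 * 0.465 = 5092
10–19: 6711 * 0.984 = 6604
20–29: 1935 * 0.976 = 1889
30–39: 4823 * 0.968 = 4669
40+: 10951 * 0.966 + 16867 * 0.316 = 10579 + 5330 = 15909
Net migration: 30–39 + 260 → 4929; 40+ + 310 → 16219
End of period: [5092, 6604, 1889, 4929, 16219]
Total after period 4: 5092 + 6604 + 1889 + 4929 + 16219 = 34733

34733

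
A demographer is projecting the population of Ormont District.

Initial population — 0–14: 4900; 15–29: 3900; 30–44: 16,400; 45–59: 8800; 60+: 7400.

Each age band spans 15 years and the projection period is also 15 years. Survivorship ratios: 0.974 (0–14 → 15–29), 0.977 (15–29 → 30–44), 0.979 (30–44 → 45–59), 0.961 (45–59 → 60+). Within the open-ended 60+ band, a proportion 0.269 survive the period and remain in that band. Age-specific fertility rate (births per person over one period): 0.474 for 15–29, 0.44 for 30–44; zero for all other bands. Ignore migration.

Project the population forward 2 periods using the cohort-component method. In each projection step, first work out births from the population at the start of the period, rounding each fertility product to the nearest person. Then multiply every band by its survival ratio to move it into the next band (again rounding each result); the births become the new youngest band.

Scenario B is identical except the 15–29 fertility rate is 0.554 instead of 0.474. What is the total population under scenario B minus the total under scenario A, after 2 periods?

686

Period 1.
Births: 3900 * 0.474 = 1849 ; 16400 * 0.44 = 7216 — total 9065
15–29: 4900 * 0.974 = 4773
30–44: 3900 * 0.977 = 3810
45–59: 16400 * 0.979 = 16056
60+: 8800 * 0.961 + 7400 * 0.269 = 8457 + 1991 = 10448
End of period: [9065, 4773, 3810, 16056, 10448]
Period 2.
Births: 4773 * 0.474 = 2262 ; 3810 * 0.44 = 1676 — total 3938
15–29: 9065 * 0.974 = 8829
30–44: 4773 * 0.977 = 4663
45–59: 3810 * 0.979 = 3730
60+: 16056 * 0.961 + 10448 * 0.269 = 15430 + 2811 = 18241
End of period: [3938, 8829, 4663, 3730, 18241]
Scenario A total after 2 periods: 39401
Scenario B projection —
Period 1.
Births: 3900 * 0.554 = 2161 ; 16400 * 0.44 = 7216 — total 9377
15–29: 4900 * 0.974 = 4773
30–44: 3900 * 0.977 = 3810
45–59: 16400 * 0.979 = 16056
60+: 8800 * 0.961 + 7400 * 0.269 = 8457 + 1991 = 10448
End of period: [9377, 4773, 3810, 16056, 10448]
Period 2.
Births: 4773 * 0.554 = 2644 ; 3810 * 0.44 = 1676 — total 4320
15–29: 9377 * 0.974 = 9133
30–44: 4773 * 0.977 = 4663
45–59: 3810 * 0.979 = 3730
60+: 16056 * 0.961 + 10448 * 0.269 = 15430 + 2811 = 18241
End of period: [4320, 9133, 4663, 3730, 18241]
Scenario B total after 2 periods: 40087
Difference B − A = 40087 − 39401 = 686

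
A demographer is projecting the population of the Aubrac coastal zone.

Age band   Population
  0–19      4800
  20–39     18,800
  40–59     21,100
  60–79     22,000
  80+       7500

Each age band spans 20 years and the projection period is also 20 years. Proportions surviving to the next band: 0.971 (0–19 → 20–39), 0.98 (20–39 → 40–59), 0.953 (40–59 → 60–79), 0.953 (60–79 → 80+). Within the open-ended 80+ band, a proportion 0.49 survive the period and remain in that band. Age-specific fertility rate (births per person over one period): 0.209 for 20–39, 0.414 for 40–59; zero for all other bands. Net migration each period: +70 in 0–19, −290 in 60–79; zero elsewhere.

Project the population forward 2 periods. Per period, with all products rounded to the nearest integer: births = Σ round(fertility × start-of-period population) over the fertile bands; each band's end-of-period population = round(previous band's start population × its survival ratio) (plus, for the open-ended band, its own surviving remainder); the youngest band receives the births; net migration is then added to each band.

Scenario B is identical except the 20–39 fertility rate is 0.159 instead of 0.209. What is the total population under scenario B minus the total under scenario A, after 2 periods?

After projecting period 1:
Births: 18800 × 0.209 = 3929  |  21100 × 0.414 = 8735 → total 12664
20–39: 4800 × 0.971 = 4661
40–59: 18800 × 0.98 = 18424
60–79: 21100 × 0.953 = 20108
80+: 22000 × 0.953 + 7500 × 0.49 = 20966 + 3675 = 24641
Net migration: 0–19 + 70 → 12734; 60–79 − 290 → 19818
Population now: 0–19=12734, 20–39=4661, 40–59=18424, 60–79=19818, 80+=24641
After projecting period 2:
Births: 4661 × 0.209 = 974  |  18424 × 0.414 = 7628 → total 8602
20–39: 12734 × 0.971 = 12365
40–59: 4661 × 0.98 = 4568
60–79: 18424 × 0.953 = 17558
80+: 19818 × 0.953 + 24641 × 0.49 = 18887 + 12074 = 30961
Net migration: 0–19 + 70 → 8672; 60–79 − 290 → 17268
Population now: 0–19=8672, 20–39=12365, 40–59=4568, 60–79=17268, 80+=30961
Scenario A total after 2 periods: 73834
Scenario B projection —
After projecting period 1:
Births: 18800 × 0.159 = 2989  |  21100 × 0.414 = 8735 → total 11724
20–39: 4800 × 0.971 = 4661
40–59: 18800 × 0.98 = 18424
60–79: 21100 × 0.953 = 20108
80+: 22000 × 0.953 + 7500 × 0.49 = 20966 + 3675 = 24641
Net migration: 0–19 + 70 → 11794; 60–79 − 290 → 19818
Population now: 0–19=11794, 20–39=4661, 40–59=18424, 60–79=19818, 80+=24641
After projecting period 2:
Births: 4661 × 0.159 = 741  |  18424 × 0.414 = 7628 → total 8369
20–39: 11794 × 0.971 = 11452
40–59: 4661 × 0.98 = 4568
60–79: 18424 × 0.953 = 17558
80+: 19818 × 0.953 + 24641 × 0.49 = 18887 + 12074 = 30961
Net migration: 0–19 + 70 → 8439; 60–79 − 290 → 17268
Population now: 0–19=8439, 20–39=11452, 40–59=4568, 60–79=17268, 80+=30961
Scenario B total after 2 periods: 72688
Difference B − A = 72688 − 73834 = -1146

-1146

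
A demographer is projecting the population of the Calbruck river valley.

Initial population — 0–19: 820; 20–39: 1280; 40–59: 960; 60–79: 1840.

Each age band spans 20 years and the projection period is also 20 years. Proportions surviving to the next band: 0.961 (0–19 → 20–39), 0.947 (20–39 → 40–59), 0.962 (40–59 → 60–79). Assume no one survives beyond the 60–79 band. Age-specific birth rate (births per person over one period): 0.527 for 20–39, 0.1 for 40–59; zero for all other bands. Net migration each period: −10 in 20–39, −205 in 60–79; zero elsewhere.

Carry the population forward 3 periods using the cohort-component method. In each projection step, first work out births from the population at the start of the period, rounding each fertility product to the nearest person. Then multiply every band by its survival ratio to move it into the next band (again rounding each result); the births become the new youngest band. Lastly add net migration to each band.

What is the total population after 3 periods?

2155

(Bands numbered youngest = 1 to oldest = 4.)
Period 1.
Births: 1280 × 0.527 = 675, 960 × 0.1 = 96 → 771
Band 2: 820 × 0.961 = 788
Band 3: 1280 × 0.947 = 1212
Band 4: 960 × 0.962 = 924
Net migration: Band 2 − 10 → 778; Band 4 − 205 → 719
Giving 771 / 778 / 1212 / 719.
Period 2.
Births: 778 × 0.527 = 410, 1212 × 0.1 = 121 → 531
Band 2: 771 × 0.961 = 741
Band 3: 778 × 0.947 = 737
Band 4: 1212 × 0.962 = 1166
Net migration: Band 2 − 10 → 731; Band 4 − 205 → 961
Giving 531 / 731 / 737 / 961.
Period 3.
Births: 731 × 0.527 = 385, 737 × 0.1 = 74 → 459
Band 2: 531 × 0.961 = 510
Band 3: 731 × 0.947 = 692
Band 4: 737 × 0.962 = 709
Net migration: Band 2 − 10 → 500; Band 4 − 205 → 504
Giving 459 / 500 / 692 / 504.
Total after period 3: 459 + 500 + 692 + 504 = 2155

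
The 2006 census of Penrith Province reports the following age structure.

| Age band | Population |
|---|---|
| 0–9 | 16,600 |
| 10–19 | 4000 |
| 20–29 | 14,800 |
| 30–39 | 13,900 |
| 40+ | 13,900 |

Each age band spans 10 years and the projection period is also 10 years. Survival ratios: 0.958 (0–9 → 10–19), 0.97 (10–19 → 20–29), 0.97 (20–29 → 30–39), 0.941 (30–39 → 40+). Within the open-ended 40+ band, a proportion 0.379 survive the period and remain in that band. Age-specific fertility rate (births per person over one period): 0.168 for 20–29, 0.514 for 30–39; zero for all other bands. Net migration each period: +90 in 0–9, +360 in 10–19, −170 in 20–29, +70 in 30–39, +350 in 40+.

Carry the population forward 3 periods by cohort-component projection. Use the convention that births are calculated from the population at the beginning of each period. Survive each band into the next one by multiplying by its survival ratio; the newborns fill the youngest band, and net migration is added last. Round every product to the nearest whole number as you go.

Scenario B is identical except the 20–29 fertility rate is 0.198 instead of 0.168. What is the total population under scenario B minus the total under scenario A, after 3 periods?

Period 1.
Births: 14800 × 0.168 = 2486, 13900 × 0.514 = 7145 → total 9631
10–19: 16600 × 0.958 = 15903
20–29: 4000 × 0.97 = 3880
30–39: 14800 × 0.97 = 14356
40+: 13900 × 0.941 + 13900 × 0.379 = 13080 + 5268 = 18348
Net migration: 0–9 + 90 → 9721; 10–19 + 360 → 16263; 20–29 − 170 → 3710; 30–39 + 70 → 14426; 40+ + 350 → 18698
Population now: 0–9=9721, 10–19=16263, 20–29=3710, 30–39=14426, 40+=18698
Period 2.
Births: 3710 × 0.168 = 623, 14426 × 0.514 = 7415 → total 8038
10–19: 9721 × 0.958 = 9313
20–29: 16263 × 0.97 = 15775
30–39: 3710 × 0.97 = 3599
40+: 14426 × 0.941 + 18698 × 0.379 = 13575 + 7087 = 20662
Net migration: 0–9 + 90 → 8128; 10–19 + 360 → 9673; 20–29 − 170 → 15605; 30–39 + 70 → 3669; 40+ + 350 → 21012
Population now: 0–9=8128, 10–19=9673, 20–29=15605, 30–39=3669, 40+=21012
Period 3.
Births: 15605 × 0.168 = 2622, 3669 × 0.514 = 1886 → total 4508
10–19: 8128 × 0.958 = 7787
20–29: 9673 × 0.97 = 9383
30–39: 15605 × 0.97 = 15137
40+: 3669 × 0.941 + 21012 × 0.379 = 3453 + 7964 = 11417
Net migration: 0–9 + 90 → 4598; 10–19 + 360 → 8147; 20–29 − 170 → 9213; 30–39 + 70 → 15207; 40+ + 350 → 11767
Population now: 0–9=4598, 10–19=8147, 20–29=9213, 30–39=15207, 40+=11767
Scenario A total after 3 periods: 48932
Scenario B projection —
Period 1.
Births: 14800 × 0.198 = 2930, 13900 × 0.514 = 7145 → total 10075
10–19: 16600 × 0.958 = 15903
20–29: 4000 × 0.97 = 3880
30–39: 14800 × 0.97 = 14356
40+: 13900 × 0.941 + 13900 × 0.379 = 13080 + 5268 = 18348
Net migration: 0–9 + 90 → 10165; 10–19 + 360 → 16263; 20–29 − 170 → 3710; 30–39 + 70 → 14426; 40+ + 350 → 18698
Population now: 0–9=10165, 10–19=16263, 20–29=3710, 30–39=14426, 40+=18698
Period 2.
Births: 3710 × 0.198 = 735, 14426 × 0.514 = 7415 → total 8150
10–19: 10165 × 0.958 = 9738
20–29: 16263 × 0.97 = 15775
30–39: 3710 × 0.97 = 3599
40+: 14426 × 0.941 + 18698 × 0.379 = 13575 + 7087 = 20662
Net migration: 0–9 + 90 → 8240; 10–19 + 360 → 10098; 20–29 − 170 → 15605; 30–39 + 70 → 3669; 40+ + 350 → 21012
Population now: 0–9=8240, 10–19=10098, 20–29=15605, 30–39=3669, 40+=21012
Period 3.
Births: 15605 × 0.198 = 3090, 3669 × 0.514 = 1886 → total 4976
10–19: 8240 × 0.958 = 7894
20–29: 10098 × 0.97 = 9795
30–39: 15605 × 0.97 = 15137
40+: 3669 × 0.941 + 21012 × 0.379 = 3453 + 7964 = 11417
Net migration: 0–9 + 90 → 5066; 10–19 + 360 → 8254; 20–29 − 170 → 9625; 30–39 + 70 → 15207; 40+ + 350 → 11767
Population now: 0–9=5066, 10–19=8254, 20–29=9625, 30–39=15207, 40+=11767
Scenario B total after 3 periods: 49919
Difference B − A = 49919 − 48932 = 987

987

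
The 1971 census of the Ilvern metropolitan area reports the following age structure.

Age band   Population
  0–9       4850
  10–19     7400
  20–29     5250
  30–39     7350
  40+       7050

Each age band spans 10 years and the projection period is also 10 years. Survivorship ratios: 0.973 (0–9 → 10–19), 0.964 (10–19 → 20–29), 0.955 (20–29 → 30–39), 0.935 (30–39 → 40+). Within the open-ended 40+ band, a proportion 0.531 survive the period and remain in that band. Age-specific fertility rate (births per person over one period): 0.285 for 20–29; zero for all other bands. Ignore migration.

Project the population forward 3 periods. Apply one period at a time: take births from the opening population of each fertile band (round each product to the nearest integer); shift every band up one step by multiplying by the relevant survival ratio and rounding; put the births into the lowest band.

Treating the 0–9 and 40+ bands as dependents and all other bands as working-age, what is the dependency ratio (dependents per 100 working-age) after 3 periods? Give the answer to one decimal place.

170.2

Numbering the bands 1..5 from youngest to oldest:
[period 1]
Births: 5250 × 0.285 = 1496
Band 2: 4850 × 0.973 = 4719
Band 3: 7400 × 0.964 = 7134
Band 4: 5250 × 0.955 = 5014
Band 5: 7350 × 0.935 + 7050 × 0.531 = 6872 + 3744 = 10616
→ [1496, 4719, 7134, 5014, 10616]
[period 2]
Births: 7134 × 0.285 = 2033
Band 2: 1496 × 0.973 = 1456
Band 3: 4719 × 0.964 = 4549
Band 4: 7134 × 0.955 = 6813
Band 5: 5014 × 0.935 + 10616 × 0.531 = 4688 + 5637 = 10325
→ [2033, 1456, 4549, 6813, 10325]
[period 3]
Births: 4549 × 0.285 = 1296
Band 2: 2033 × 0.973 = 1978
Band 3: 1456 × 0.964 = 1404
Band 4: 4549 × 0.955 = 4344
Band 5: 6813 × 0.935 + 10325 × 0.531 = 6370 + 5483 = 11853
→ [1296, 1978, 1404, 4344, 11853]
Dependents (band 0–9 + band 40+) = 1296 + 11853 = 13149; working-age = 7726; ratio = 13149/7726 × 100 = 170.2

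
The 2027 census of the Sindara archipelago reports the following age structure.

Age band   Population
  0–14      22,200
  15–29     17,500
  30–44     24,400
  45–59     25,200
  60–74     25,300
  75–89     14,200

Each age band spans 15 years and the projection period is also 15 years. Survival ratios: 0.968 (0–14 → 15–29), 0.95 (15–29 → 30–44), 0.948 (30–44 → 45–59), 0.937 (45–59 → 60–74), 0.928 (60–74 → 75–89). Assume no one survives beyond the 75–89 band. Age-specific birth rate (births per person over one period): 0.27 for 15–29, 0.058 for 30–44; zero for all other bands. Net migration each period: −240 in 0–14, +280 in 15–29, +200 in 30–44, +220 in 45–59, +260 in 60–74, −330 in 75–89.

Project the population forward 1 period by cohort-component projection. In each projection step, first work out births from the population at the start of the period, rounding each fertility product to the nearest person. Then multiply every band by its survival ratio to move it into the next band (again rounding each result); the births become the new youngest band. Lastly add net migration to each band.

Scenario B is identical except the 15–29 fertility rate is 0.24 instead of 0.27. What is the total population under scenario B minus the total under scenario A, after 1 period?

-525

Numbering the bands 1..6 from youngest to oldest:
After projecting period 1:
Births: 17500 × 0.27 = 4725, 24400 × 0.058 = 1415 ⇒ total 6140
Band 2: 22200 × 0.968 = 21490
Band 3: 17500 × 0.95 = 16625
Band 4: 24400 × 0.948 = 23131
Band 5: 25200 × 0.937 = 23612
Band 6: 25300 × 0.928 = 23478
Net migration: Band 1 − 240 → 5900; Band 2 + 280 → 21770; Band 3 + 200 → 16825; Band 4 + 220 → 23351; Band 5 + 260 → 23872; Band 6 − 330 → 23148
Population now: 0–14=5900, 15–29=21770, 30–44=16825, 45–59=23351, 60–74=23872, 75–89=23148
Scenario A total after 1 period: 114866
Scenario B projection —
After projecting period 1:
Births: 17500 × 0.24 = 4200, 24400 × 0.058 = 1415 ⇒ total 5615
Band 2: 22200 × 0.968 = 21490
Band 3: 17500 × 0.95 = 16625
Band 4: 24400 × 0.948 = 23131
Band 5: 25200 × 0.937 = 23612
Band 6: 25300 × 0.928 = 23478
Net migration: Band 1 − 240 → 5375; Band 2 + 280 → 21770; Band 3 + 200 → 16825; Band 4 + 220 → 23351; Band 5 + 260 → 23872; Band 6 − 330 → 23148
Population now: 0–14=5375, 15–29=21770, 30–44=16825, 45–59=23351, 60–74=23872, 75–89=23148
Scenario B total after 1 period: 114341
Difference B − A = 114341 − 114866 = -525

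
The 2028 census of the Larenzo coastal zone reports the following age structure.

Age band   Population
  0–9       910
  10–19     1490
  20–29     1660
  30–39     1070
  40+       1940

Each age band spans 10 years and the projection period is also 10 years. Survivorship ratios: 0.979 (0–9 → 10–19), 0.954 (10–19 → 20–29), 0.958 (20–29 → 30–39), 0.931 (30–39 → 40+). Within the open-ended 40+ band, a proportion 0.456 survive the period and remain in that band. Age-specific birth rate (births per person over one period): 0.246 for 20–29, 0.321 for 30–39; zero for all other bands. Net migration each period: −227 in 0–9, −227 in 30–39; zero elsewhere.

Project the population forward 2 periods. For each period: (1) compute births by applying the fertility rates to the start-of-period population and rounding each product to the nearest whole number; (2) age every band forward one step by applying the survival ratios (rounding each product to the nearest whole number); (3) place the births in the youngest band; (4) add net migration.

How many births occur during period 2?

Call the bands 1 to 5, youngest first.
Period 1.
Births: 1660 * 0.246 = 408 ; 1070 * 0.321 = 343 → 751
Band 2: 910 * 0.979 = 891
Band 3: 1490 * 0.954 = 1421
Band 4: 1660 * 0.958 = 1590
Band 5: 1070 * 0.931 + 1940 * 0.456 = 996 + 885 = 1881
Net migration: Band 1 − 227 → 524; Band 4 − 227 → 1363
Giving 524 / 891 / 1421 / 1363 / 1881.
Period 2.
Births: 1421 * 0.246 = 350 ; 1363 * 0.321 = 438 → 788
Band 2: 524 * 0.979 = 513
Band 3: 891 * 0.954 = 850
Band 4: 1421 * 0.958 = 1361
Band 5: 1363 * 0.931 + 1881 * 0.456 = 1269 + 858 = 2127
Net migration: Band 1 − 227 → 561; Band 4 − 227 → 1134
Giving 561 / 513 / 850 / 1134 / 2127.

788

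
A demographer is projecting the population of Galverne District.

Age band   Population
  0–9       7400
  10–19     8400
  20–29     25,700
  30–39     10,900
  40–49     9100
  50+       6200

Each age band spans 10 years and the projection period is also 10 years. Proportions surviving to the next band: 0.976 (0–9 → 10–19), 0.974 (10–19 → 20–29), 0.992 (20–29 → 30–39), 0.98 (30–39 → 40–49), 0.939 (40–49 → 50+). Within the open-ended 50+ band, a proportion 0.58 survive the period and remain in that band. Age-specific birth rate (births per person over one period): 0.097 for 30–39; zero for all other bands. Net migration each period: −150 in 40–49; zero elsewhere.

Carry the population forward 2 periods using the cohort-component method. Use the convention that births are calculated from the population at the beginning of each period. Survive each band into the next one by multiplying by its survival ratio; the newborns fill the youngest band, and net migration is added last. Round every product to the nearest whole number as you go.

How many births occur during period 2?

Period 1:
Births: 10900 * 0.097 = 1057
10–19: 7400 * 0.976 = 7222
20–29: 8400 * 0.974 = 8182
30–39: 25700 * 0.992 = 25494
40–49: 10900 * 0.98 = 10682
50+: 9100 * 0.939 + 6200 * 0.58 = 8545 + 3596 = 12141
Net migration: 40–49 − 150 → 10532
Giving 1057 / 7222 / 8182 / 25494 / 10532 / 12141.
Period 2:
Births: 25494 * 0.097 = 2473
10–19: 1057 * 0.976 = 1032
20–29: 7222 * 0.974 = 7034
30–39: 8182 * 0.992 = 8117
40–49: 25494 * 0.98 = 24984
50+: 10532 * 0.939 + 12141 * 0.58 = 9890 + 7042 = 16932
Net migration: 40–49 − 150 → 24834
Giving 2473 / 1032 / 7034 / 8117 / 24834 / 16932.

2473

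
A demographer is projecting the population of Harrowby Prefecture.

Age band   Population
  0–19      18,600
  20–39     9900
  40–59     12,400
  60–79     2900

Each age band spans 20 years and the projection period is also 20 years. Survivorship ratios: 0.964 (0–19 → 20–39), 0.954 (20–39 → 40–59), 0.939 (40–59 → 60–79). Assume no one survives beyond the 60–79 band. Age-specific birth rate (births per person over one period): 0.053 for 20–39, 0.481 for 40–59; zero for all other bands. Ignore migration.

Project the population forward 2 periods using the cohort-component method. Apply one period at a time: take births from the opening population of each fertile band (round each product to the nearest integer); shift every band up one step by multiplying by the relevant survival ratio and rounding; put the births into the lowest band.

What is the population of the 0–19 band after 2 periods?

Period 1.
Births: 9900 * 0.053 = 525, 12400 * 0.481 = 5964 ⇒ total 6489
20–39: 18600 * 0.964 = 17930
40–59: 9900 * 0.954 = 9445
60–79: 12400 * 0.939 = 11644
Population now: 0–19=6489, 20–39=17930, 40–59=9445, 60–79=11644
Period 2.
Births: 17930 * 0.053 = 950, 9445 * 0.481 = 4543 ⇒ total 5493
20–39: 6489 * 0.964 = 6255
40–59: 17930 * 0.954 = 17105
60–79: 9445 * 0.939 = 8869
Population now: 0–19=5493, 20–39=6255, 40–59=17105, 60–79=8869

5493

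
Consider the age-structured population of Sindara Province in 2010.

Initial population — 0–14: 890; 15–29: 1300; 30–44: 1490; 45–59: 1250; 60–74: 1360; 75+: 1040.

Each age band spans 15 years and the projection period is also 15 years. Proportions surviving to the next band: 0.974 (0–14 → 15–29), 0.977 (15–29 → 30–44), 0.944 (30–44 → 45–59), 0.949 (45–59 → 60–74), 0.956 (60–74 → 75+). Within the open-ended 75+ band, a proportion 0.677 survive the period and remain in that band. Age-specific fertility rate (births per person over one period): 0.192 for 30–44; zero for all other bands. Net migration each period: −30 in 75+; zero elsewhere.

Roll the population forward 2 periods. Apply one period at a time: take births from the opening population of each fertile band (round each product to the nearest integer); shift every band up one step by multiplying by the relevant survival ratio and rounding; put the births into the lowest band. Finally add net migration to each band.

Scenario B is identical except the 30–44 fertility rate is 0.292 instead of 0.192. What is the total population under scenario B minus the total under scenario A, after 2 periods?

272

[period 1]
Births: 1490 * 0.192 = 286
15–29: 890 * 0.974 = 867
30–44: 1300 * 0.977 = 1270
45–59: 1490 * 0.944 = 1407
60–74: 1250 * 0.949 = 1186
75+: 1360 * 0.956 + 1040 * 0.677 = 1300 + 704 = 2004
Net migration: 75+ − 30 → 1974
Giving 286 / 867 / 1270 / 1407 / 1186 / 1974.
[period 2]
Births: 1270 * 0.192 = 244
15–29: 286 * 0.974 = 279
30–44: 867 * 0.977 = 847
45–59: 1270 * 0.944 = 1199
60–74: 1407 * 0.949 = 1335
75+: 1186 * 0.956 + 1974 * 0.677 = 1134 + 1336 = 2470
Net migration: 75+ − 30 → 2440
Giving 244 / 279 / 847 / 1199 / 1335 / 2440.
Scenario A total after 2 periods: 6344
Scenario B projection —
[period 1]
Births: 1490 * 0.292 = 435
15–29: 890 * 0.974 = 867
30–44: 1300 * 0.977 = 1270
45–59: 1490 * 0.944 = 1407
60–74: 1250 * 0.949 = 1186
75+: 1360 * 0.956 + 1040 * 0.677 = 1300 + 704 = 2004
Net migration: 75+ − 30 → 1974
Giving 435 / 867 / 1270 / 1407 / 1186 / 1974.
[period 2]
Births: 1270 * 0.292 = 371
15–29: 435 * 0.974 = 424
30–44: 867 * 0.977 = 847
45–59: 1270 * 0.944 = 1199
60–74: 1407 * 0.949 = 1335
75+: 1186 * 0.956 + 1974 * 0.677 = 1134 + 1336 = 2470
Net migration: 75+ − 30 → 2440
Giving 371 / 424 / 847 / 1199 / 1335 / 2440.
Scenario B total after 2 periods: 6616
Difference B − A = 6616 − 6344 = 272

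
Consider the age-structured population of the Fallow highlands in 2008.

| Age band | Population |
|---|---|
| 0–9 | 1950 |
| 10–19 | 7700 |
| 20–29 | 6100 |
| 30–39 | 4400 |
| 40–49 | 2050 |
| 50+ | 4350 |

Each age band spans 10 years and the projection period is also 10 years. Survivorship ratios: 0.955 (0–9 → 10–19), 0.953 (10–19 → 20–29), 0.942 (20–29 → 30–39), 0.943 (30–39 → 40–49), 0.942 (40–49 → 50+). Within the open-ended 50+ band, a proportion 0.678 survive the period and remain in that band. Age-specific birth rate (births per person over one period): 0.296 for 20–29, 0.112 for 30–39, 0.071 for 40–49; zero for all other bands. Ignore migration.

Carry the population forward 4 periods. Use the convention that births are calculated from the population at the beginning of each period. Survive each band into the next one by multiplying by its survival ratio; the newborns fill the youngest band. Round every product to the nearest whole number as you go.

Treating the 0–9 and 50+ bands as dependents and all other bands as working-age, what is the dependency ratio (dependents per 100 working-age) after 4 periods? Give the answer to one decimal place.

After projecting period 1:
Births: 6100 × 0.296 = 1806 ; 4400 × 0.112 = 493 ; 2050 × 0.071 = 146 ⇒ total 2445
10–19: 1950 × 0.955 = 1862
20–29: 7700 × 0.953 = 7338
30–39: 6100 × 0.942 = 5746
40–49: 4400 × 0.943 = 4149
50+: 2050 × 0.942 + 4350 × 0.678 = 1931 + 2949 = 4880
→ [2445, 1862, 7338, 5746, 4149, 4880]
After projecting period 2:
Births: 7338 × 0.296 = 2172 ; 5746 × 0.112 = 644 ; 4149 × 0.071 = 295 ⇒ total 3111
10–19: 2445 × 0.955 = 2335
20–29: 1862 × 0.953 = 1774
30–39: 7338 × 0.942 = 6912
40–49: 5746 × 0.943 = 5418
50+: 4149 × 0.942 + 4880 × 0.678 = 3908 + 3309 = 7217
→ [3111, 2335, 1774, 6912, 5418, 7217]
After projecting period 3:
Births: 1774 × 0.296 = 525 ; 6912 × 0.112 = 774 ; 5418 × 0.071 = 385 ⇒ total 1684
10–19: 3111 × 0.955 = 2971
20–29: 2335 × 0.953 = 2225
30–39: 1774 × 0.942 = 1671
40–49: 6912 × 0.943 = 6518
50+: 5418 × 0.942 + 7217 × 0.678 = 5104 + 4893 = 9997
→ [1684, 2971, 2225, 1671, 6518, 9997]
After projecting period 4:
Births: 2225 × 0.296 = 659 ; 1671 × 0.112 = 187 ; 6518 × 0.071 = 463 ⇒ total 1309
10–19: 1684 × 0.955 = 1608
20–29: 2971 × 0.953 = 2831
30–39: 2225 × 0.942 = 2096
40–49: 1671 × 0.943 = 1576
50+: 6518 × 0.942 + 9997 × 0.678 = 6140 + 6778 = 12918
→ [1309, 1608, 2831, 2096, 1576, 12918]
Dependents (band 0–9 + band 50+) = 1309 + 12918 = 14227; working-age = 8111; ratio = 14227/8111 × 100 = 175.4

175.4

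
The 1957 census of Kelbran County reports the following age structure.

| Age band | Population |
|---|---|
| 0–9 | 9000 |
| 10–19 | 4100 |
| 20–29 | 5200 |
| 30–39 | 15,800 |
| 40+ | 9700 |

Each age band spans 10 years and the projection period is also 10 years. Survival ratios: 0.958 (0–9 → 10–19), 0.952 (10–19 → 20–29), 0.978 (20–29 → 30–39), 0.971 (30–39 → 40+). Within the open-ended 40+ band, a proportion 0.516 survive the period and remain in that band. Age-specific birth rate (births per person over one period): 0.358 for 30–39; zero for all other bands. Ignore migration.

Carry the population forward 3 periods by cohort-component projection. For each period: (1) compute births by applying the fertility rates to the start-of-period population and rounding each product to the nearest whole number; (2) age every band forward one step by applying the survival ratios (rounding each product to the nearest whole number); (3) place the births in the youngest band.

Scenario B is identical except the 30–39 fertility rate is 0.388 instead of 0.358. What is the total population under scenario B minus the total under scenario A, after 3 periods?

Call the groups 1 to 5, youngest first.
Period 1.
Births: 15800 × 0.358 = 5656
Group 2: 9000 × 0.958 = 8622
Group 3: 4100 × 0.952 = 3903
Group 4: 5200 × 0.978 = 5086
Group 5: 15800 × 0.971 + 9700 × 0.516 = 15342 + 5005 = 20347
→ [5656, 8622, 3903, 5086, 20347]
Period 2.
Births: 5086 × 0.358 = 1821
Group 2: 5656 × 0.958 = 5418
Group 3: 8622 × 0.952 = 8208
Group 4: 3903 × 0.978 = 3817
Group 5: 5086 × 0.971 + 20347 × 0.516 = 4939 + 10499 = 15438
→ [1821, 5418, 8208, 3817, 15438]
Period 3.
Births: 3817 × 0.358 = 1366
Group 2: 1821 × 0.958 = 1745
Group 3: 5418 × 0.952 = 5158
Group 4: 8208 × 0.978 = 8027
Group 5: 3817 × 0.971 + 15438 × 0.516 = 3706 + 7966 = 11672
→ [1366, 1745, 5158, 8027, 11672]
Scenario A total after 3 periods: 27968
Scenario B projection —
Period 1.
Births: 15800 × 0.388 = 6130
Group 2: 9000 × 0.958 = 8622
Group 3: 4100 × 0.952 = 3903
Group 4: 5200 × 0.978 = 5086
Group 5: 15800 × 0.971 + 9700 × 0.516 = 15342 + 5005 = 20347
→ [6130, 8622, 3903, 5086, 20347]
Period 2.
Births: 5086 × 0.388 = 1973
Group 2: 6130 × 0.958 = 5873
Group 3: 8622 × 0.952 = 8208
Group 4: 3903 × 0.978 = 3817
Group 5: 5086 × 0.971 + 20347 × 0.516 = 4939 + 10499 = 15438
→ [1973, 5873, 8208, 3817, 15438]
Period 3.
Births: 3817 × 0.388 = 1481
Group 2: 1973 × 0.958 = 1890
Group 3: 5873 × 0.952 = 5591
Group 4: 8208 × 0.978 = 8027
Group 5: 3817 × 0.971 + 15438 × 0.516 = 3706 + 7966 = 11672
→ [1481, 1890, 5591, 8027, 11672]
Scenario B total after 3 periods: 28661
Difference B − A = 28661 − 27968 = 693

693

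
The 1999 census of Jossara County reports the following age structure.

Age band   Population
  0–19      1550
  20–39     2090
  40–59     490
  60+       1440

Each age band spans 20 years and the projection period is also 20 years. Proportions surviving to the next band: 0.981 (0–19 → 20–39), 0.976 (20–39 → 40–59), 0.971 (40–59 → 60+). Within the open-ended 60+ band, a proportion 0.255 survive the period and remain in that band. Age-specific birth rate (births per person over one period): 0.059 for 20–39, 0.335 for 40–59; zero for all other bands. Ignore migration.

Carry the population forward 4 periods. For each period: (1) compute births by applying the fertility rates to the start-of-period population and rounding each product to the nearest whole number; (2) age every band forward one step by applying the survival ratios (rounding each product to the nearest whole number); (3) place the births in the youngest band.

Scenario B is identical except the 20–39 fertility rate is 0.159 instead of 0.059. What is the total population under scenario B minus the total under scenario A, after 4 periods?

564

Let group 1 be 0–19 through group 4 = 60+.
Period 1:
Births: 2090 * 0.059 = 123 ; 490 * 0.335 = 164 → total 287
Group 2: 1550 * 0.981 = 1521
Group 3: 2090 * 0.976 = 2040
Group 4: 490 * 0.971 + 1440 * 0.255 = 476 + 367 = 843
End of period: [287, 1521, 2040, 843]
Period 2:
Births: 1521 * 0.059 = 90 ; 2040 * 0.335 = 683 → total 773
Group 2: 287 * 0.981 = 282
Group 3: 1521 * 0.976 = 1484
Group 4: 2040 * 0.971 + 843 * 0.255 = 1981 + 215 = 2196
End of period: [773, 282, 1484, 2196]
Period 3:
Births: 282 * 0.059 = 17 ; 1484 * 0.335 = 497 → total 514
Group 2: 773 * 0.981 = 758
Group 3: 282 * 0.976 = 275
Group 4: 1484 * 0.971 + 2196 * 0.255 = 1441 + 560 = 2001
End of period: [514, 758, 275, 2001]
Period 4:
Births: 758 * 0.059 = 45 ; 275 * 0.335 = 92 → total 137
Group 2: 514 * 0.981 = 504
Group 3: 758 * 0.976 = 740
Group 4: 275 * 0.971 + 2001 * 0.255 = 267 + 510 = 777
End of period: [137, 504, 740, 777]
Scenario A total after 4 periods: 2158
Scenario B projection —
Period 1:
Births: 2090 * 0.159 = 332 ; 490 * 0.335 = 164 → total 496
Group 2: 1550 * 0.981 = 1521
Group 3: 2090 * 0.976 = 2040
Group 4: 490 * 0.971 + 1440 * 0.255 = 476 + 367 = 843
End of period: [496, 1521, 2040, 843]
Period 2:
Births: 1521 * 0.159 = 242 ; 2040 * 0.335 = 683 → total 925
Group 2: 496 * 0.981 = 487
Group 3: 1521 * 0.976 = 1484
Group 4: 2040 * 0.971 + 843 * 0.255 = 1981 + 215 = 2196
End of period: [925, 487, 1484, 2196]
Period 3:
Births: 487 * 0.159 = 77 ; 1484 * 0.335 = 497 → total 574
Group 2: 925 * 0.981 = 907
Group 3: 487 * 0.976 = 475
Group 4: 1484 * 0.971 + 2196 * 0.255 = 1441 + 560 = 2001
End of period: [574, 907, 475, 2001]
Period 4:
Births: 907 * 0.159 = 144 ; 475 * 0.335 = 159 → total 303
Group 2: 574 * 0.981 = 563
Group 3: 907 * 0.976 = 885
Group 4: 475 * 0.971 + 2001 * 0.255 = 461 + 510 = 971
End of period: [303, 563, 885, 971]
Scenario B total after 4 periods: 2722
Difference B − A = 2722 − 2158 = 564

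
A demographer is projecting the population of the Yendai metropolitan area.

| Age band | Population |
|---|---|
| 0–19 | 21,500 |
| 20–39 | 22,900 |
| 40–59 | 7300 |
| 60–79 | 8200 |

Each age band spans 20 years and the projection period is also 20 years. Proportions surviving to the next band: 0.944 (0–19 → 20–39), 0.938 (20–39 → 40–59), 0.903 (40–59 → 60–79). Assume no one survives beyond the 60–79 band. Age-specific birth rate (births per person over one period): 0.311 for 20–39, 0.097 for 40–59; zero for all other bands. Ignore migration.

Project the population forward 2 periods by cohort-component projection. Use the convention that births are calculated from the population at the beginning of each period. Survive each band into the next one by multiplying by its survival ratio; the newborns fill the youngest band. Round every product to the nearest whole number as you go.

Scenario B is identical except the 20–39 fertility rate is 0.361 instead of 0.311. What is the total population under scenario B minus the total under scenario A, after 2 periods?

— Period 1 —
Births: 22900 × 0.311 = 7122 ; 7300 × 0.097 = 708 — total 7830
20–39: 21500 × 0.944 = 20296
40–59: 22900 × 0.938 = 21480
60–79: 7300 × 0.903 = 6592
→ [7830, 20296, 21480, 6592]
— Period 2 —
Births: 20296 × 0.311 = 6312 ; 21480 × 0.097 = 2084 — total 8396
20–39: 7830 × 0.944 = 7392
40–59: 20296 × 0.938 = 19038
60–79: 21480 × 0.903 = 19396
→ [8396, 7392, 19038, 19396]
Scenario A total after 2 periods: 54222
Scenario B projection —
— Period 1 —
Births: 22900 × 0.361 = 8267 ; 7300 × 0.097 = 708 — total 8975
20–39: 21500 × 0.944 = 20296
40–59: 22900 × 0.938 = 21480
60–79: 7300 × 0.903 = 6592
→ [8975, 20296, 21480, 6592]
— Period 2 —
Births: 20296 × 0.361 = 7327 ; 21480 × 0.097 = 2084 — total 9411
20–39: 8975 × 0.944 = 8472
40–59: 20296 × 0.938 = 19038
60–79: 21480 × 0.903 = 19396
→ [9411, 8472, 19038, 19396]
Scenario B total after 2 periods: 56317
Difference B − A = 56317 − 54222 = 2095

2095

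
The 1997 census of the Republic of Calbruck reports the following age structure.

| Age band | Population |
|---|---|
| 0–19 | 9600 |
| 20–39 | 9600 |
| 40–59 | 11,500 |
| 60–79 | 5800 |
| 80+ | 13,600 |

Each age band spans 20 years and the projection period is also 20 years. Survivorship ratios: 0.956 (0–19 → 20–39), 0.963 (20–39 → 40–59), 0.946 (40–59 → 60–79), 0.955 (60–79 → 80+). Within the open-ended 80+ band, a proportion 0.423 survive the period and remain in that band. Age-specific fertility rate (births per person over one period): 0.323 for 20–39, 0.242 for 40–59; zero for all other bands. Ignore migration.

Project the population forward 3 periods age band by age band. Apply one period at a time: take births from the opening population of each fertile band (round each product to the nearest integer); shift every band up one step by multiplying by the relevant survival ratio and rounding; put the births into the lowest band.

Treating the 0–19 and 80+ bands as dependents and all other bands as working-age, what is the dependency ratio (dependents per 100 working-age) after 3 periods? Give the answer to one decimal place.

(Bands numbered youngest = 1 to oldest = 5.)
Period 1:
Births: 9600 × 0.323 = 3101, 11500 × 0.242 = 2783 — total 5884
Band 2: 9600 × 0.956 = 9178
Band 3: 9600 × 0.963 = 9245
Band 4: 11500 × 0.946 = 10879
Band 5: 5800 × 0.955 + 13600 × 0.423 = 5539 + 5753 = 11292
→ [5884, 9178, 9245, 10879, 11292]
Period 2:
Births: 9178 × 0.323 = 2964, 9245 × 0.242 = 2237 — total 5201
Band 2: 5884 × 0.956 = 5625
Band 3: 9178 × 0.963 = 8838
Band 4: 9245 × 0.946 = 8746
Band 5: 10879 × 0.955 + 11292 × 0.423 = 10389 + 4777 = 15166
→ [5201, 5625, 8838, 8746, 15166]
Period 3:
Births: 5625 × 0.323 = 1817, 8838 × 0.242 = 2139 — total 3956
Band 2: 5201 × 0.956 = 4972
Band 3: 5625 × 0.963 = 5417
Band 4: 8838 × 0.946 = 8361
Band 5: 8746 × 0.955 + 15166 × 0.423 = 8352 + 6415 = 14767
→ [3956, 4972, 5417, 8361, 14767]
Dependents (band 0–19 + band 80+) = 3956 + 14767 = 18723; working-age = 18750; ratio = 18723/18750 × 100 = 99.9

99.9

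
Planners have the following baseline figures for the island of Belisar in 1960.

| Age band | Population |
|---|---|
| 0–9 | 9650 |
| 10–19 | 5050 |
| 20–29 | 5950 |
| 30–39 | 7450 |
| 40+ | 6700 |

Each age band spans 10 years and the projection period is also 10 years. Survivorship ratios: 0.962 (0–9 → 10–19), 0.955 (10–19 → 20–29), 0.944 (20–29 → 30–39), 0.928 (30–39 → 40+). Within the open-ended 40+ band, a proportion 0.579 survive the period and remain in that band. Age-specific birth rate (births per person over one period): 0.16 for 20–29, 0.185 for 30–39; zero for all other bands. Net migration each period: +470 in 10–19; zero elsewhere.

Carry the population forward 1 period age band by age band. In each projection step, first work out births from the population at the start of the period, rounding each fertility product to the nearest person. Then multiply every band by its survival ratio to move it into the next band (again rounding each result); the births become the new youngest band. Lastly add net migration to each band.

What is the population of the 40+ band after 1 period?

10793

(Groups numbered youngest = 1 to oldest = 5.)
Period 1.
Births: 5950 * 0.16 = 952 ; 7450 * 0.185 = 1378 → total 2330
Group 2: 9650 * 0.962 = 9283
Group 3: 5050 * 0.955 = 4823
Group 4: 5950 * 0.944 = 5617
Group 5: 7450 * 0.928 + 6700 * 0.579 = 6914 + 3879 = 10793
Net migration: Group 2 + 470 → 9753
End of period: [2330, 9753, 4823, 5617, 10793]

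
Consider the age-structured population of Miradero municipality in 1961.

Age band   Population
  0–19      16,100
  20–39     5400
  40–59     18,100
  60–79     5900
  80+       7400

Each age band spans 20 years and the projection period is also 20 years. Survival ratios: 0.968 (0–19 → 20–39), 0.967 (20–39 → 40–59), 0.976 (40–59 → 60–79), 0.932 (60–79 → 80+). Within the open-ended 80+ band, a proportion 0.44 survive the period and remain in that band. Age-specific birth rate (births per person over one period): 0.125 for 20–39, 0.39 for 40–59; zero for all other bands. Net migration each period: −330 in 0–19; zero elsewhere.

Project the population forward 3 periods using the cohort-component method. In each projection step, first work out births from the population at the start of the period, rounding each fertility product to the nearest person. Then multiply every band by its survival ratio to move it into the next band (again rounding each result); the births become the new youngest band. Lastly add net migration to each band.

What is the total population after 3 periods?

Let band 1 be 0–19 through band 5 = 80+.
— Period 1 —
Births: 5400 * 0.125 = 675  |  18100 * 0.39 = 7059 ⇒ total 7734
Band 2: 16100 * 0.968 = 15585
Band 3: 5400 * 0.967 = 5222
Band 4: 18100 * 0.976 = 17666
Band 5: 5900 * 0.932 + 7400 * 0.44 = 5499 + 3256 = 8755
Net migration: Band 1 − 330 → 7404
End of period: [7404, 15585, 5222, 17666, 8755]
— Period 2 —
Births: 15585 * 0.125 = 1948  |  5222 * 0.39 = 2037 ⇒ total 3985
Band 2: 7404 * 0.968 = 7167
Band 3: 15585 * 0.967 = 15071
Band 4: 5222 * 0.976 = 5097
Band 5: 17666 * 0.932 + 8755 * 0.44 = 16465 + 3852 = 20317
Net migration: Band 1 − 330 → 3655
End of period: [3655, 7167, 15071, 5097, 20317]
— Period 3 —
Births: 7167 * 0.125 = 896  |  15071 * 0.39 = 5878 ⇒ total 6774
Band 2: 3655 * 0.968 = 3538
Band 3: 7167 * 0.967 = 6930
Band 4: 15071 * 0.976 = 14709
Band 5: 5097 * 0.932 + 20317 * 0.44 = 4750 + 8939 = 13689
Net migration: Band 1 − 330 → 6444
End of period: [6444, 3538, 6930, 14709, 13689]
Total after period 3: 6444 + 3538 + 6930 + 14709 + 13689 = 45310

45310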